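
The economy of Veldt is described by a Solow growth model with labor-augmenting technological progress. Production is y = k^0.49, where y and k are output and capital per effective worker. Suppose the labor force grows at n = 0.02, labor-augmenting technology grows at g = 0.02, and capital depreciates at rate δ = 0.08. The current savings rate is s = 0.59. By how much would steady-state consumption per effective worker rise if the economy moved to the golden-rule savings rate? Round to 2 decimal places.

The effective depreciation rate is n + g + δ = 0.02 + 0.02 + 0.08 = 0.12.
Current steady state (s = 0.59): k* = (0.59/0.12)^(1/0.51) ≈ 22.7100, y* = 22.7100^0.49 ≈ 4.6190, c* = (1−0.59)·4.6190 ≈ 1.8938.
At the golden rule the marginal product of capital equals n+g+δ: 0.49·k^(0.49−1) = 0.12. Solving, k_gold = (0.49/0.12)^(1/0.51) ≈ 15.7786.
y_gold = 15.7786^0.49 ≈ 3.8641, c_gold = y_gold − 0.12·k_gold ≈ 1.9707.
Gain: Δc = 1.9707 − 1.8938 ≈ 0.0769.

Δc ≈ 0.08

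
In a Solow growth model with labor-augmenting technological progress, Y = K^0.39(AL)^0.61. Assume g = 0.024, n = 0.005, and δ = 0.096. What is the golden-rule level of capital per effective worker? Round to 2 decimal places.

The effective depreciation rate is n + g + δ = 0.005 + 0.024 + 0.096 = 0.125.
Setting f'(k) = n+g+δ gives 0.39·k^(0.39−1) = 0.125, hence k_gold = (0.39/0.125)^(1/0.61) ≈ 6.4579.

k_gold ≈ 6.46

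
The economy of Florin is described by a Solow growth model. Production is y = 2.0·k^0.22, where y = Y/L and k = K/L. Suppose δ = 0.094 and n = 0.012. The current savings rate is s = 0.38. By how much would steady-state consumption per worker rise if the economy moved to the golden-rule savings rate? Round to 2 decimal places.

The effective depreciation rate is n + δ = 0.012 + 0.094 = 0.106.
Current steady state (s = 0.38): k* = (0.38·2.0/0.106)^(1/0.78) ≈ 12.4970, y* = 2.0·12.4970^0.22 ≈ 3.4860, c* = (1−0.38)·3.4860 ≈ 2.1613.
At the golden rule the marginal product of capital equals n+δ: 0.22·2.0·k^(0.22−1) = 0.106. Solving, k_gold = (0.22·2.0/0.106)^(1/0.78) ≈ 6.2015.
y_gold = 2.0·6.2015^0.22 ≈ 2.9880, c_gold = y_gold − 0.106·k_gold ≈ 2.3306.
Gain: Δc = 2.3306 − 2.1613 ≈ 0.1693.

Δc ≈ 0.17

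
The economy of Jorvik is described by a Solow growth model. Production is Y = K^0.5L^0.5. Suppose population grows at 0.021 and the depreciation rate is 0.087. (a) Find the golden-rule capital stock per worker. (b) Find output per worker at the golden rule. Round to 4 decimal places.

Capital per worker breaks even when investment replaces (n + δ)·k; here n + δ = 0.108.
At the golden rule the marginal product of capital equals n+δ: 0.5·k^(0.5−1) = 0.108. Solving, k_gold = (0.5/0.108)^(1/0.5) ≈ 21.4335.
y_gold = 21.4335^0.5 ≈ 4.6296.

(a) k_gold ≈ 21.4335; (b) y_gold ≈ 4.6296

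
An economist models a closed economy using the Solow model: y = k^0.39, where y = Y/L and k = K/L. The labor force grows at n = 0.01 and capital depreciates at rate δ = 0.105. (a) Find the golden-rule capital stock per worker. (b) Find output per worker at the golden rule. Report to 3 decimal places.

(a) k_gold ≈ 7.404; (b) y_gold ≈ 2.183

Break-even investment rate: n + δ = 0.01 + 0.105 = 0.115.
Golden rule sets MPK = n+δ: 0.39·k^(0.39−1) = 0.115, so k_gold = (0.39/0.115)^(1/0.61) ≈ 7.4038.
y_gold = 7.4038^0.39 ≈ 2.1832.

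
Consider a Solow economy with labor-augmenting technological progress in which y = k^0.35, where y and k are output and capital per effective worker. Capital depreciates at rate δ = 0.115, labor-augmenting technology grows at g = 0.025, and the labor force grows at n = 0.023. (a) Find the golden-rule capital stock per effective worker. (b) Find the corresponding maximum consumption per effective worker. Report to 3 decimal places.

Capital per effective worker breaks even when investment replaces (n + g + δ)·k; here n + g + δ = 0.163.
Setting f'(k) = n+g+δ gives 0.35·k^(0.35−1) = 0.163, hence k_gold = (0.35/0.163)^(1/0.65) ≈ 3.2403.
y_gold = 3.2403^0.35 ≈ 1.5091; c_gold = y_gold − 0.163·k_gold ≈ 0.9809.

(a) k_gold ≈ 3.240; (b) c_gold ≈ 0.981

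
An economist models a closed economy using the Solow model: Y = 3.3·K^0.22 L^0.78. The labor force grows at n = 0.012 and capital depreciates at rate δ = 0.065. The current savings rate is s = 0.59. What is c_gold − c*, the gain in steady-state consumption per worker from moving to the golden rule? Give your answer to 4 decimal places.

Δc ≈ 1.4818

Capital per worker breaks even when investment replaces (n + δ)·k; here n + δ = 0.077.
Current steady state (s = 0.59): k* = (0.59·3.3/0.077)^(1/0.78) ≈ 62.8866, y* = 3.3·62.8866^0.22 ≈ 8.2072, c* = (1−0.59)·8.2072 ≈ 3.3650.
Golden rule sets MPK = n+δ: 0.22·3.3·k^(0.22−1) = 0.077, so k_gold = (0.22·3.3/0.077)^(1/0.78) ≈ 17.7537.
y_gold = 3.3·17.7537^0.22 ≈ 6.2138, c_gold = y_gold − 0.077·k_gold ≈ 4.8468.
Gain: Δc = 4.8468 − 3.3650 ≈ 1.4818.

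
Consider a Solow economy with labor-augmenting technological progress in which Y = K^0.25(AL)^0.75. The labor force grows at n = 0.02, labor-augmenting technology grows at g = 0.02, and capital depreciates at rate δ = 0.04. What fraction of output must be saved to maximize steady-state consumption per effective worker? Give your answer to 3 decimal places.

n + g + δ = 0.02 + 0.02 + 0.04 = 0.08.
At the golden rule MPK = n+g+δ, and in any Cobb-Douglas steady state s = (n+g+δ)·k/y = MPK·k/y = capital's share 0.25.

s_gold = 0.250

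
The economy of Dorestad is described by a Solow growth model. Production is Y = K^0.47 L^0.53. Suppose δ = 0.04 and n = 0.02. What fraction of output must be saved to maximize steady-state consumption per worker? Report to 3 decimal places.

The effective depreciation rate is n + δ = 0.02 + 0.04 = 0.06.
At the golden rule MPK = n+δ, and in any Cobb-Douglas steady state s = (n+δ)·k/y = MPK·k/y = capital's share 0.47.

s_gold = 0.470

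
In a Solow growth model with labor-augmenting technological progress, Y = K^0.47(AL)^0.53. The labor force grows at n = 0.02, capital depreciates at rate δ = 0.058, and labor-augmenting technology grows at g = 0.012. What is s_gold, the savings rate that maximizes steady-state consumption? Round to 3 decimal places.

The effective depreciation rate is n + g + δ = 0.02 + 0.012 + 0.058 = 0.09.
At the golden rule MPK = n+g+δ, and in any Cobb-Douglas steady state s = (n+g+δ)·k/y = MPK·k/y = capital's share 0.47.

s_gold = 0.470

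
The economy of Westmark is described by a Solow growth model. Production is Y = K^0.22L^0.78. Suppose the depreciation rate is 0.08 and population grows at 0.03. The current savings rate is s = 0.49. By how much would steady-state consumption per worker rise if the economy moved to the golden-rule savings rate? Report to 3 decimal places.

Δc ≈ 0.171

n + δ = 0.03 + 0.08 = 0.11.
Current steady state (s = 0.49): k* = (0.49/0.11)^(1/0.78) ≈ 6.7889, y* = 6.7889^0.22 ≈ 1.5240, c* = (1−0.49)·1.5240 ≈ 0.7773.
Golden rule sets MPK = n+δ: 0.22·k^(0.22−1) = 0.11, so k_gold = (0.22/0.11)^(1/0.78) ≈ 2.4318.
y_gold = 2.4318^0.22 ≈ 1.2159, c_gold = y_gold − 0.11·k_gold ≈ 0.9484.
Gain: Δc = 0.9484 − 0.7773 ≈ 0.1712.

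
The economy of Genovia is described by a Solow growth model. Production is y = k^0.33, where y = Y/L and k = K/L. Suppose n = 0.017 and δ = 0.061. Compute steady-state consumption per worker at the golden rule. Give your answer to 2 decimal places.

c_gold ≈ 1.36

The effective depreciation rate is n + δ = 0.017 + 0.061 = 0.078.
At the golden rule the marginal product of capital equals n+δ: 0.33·k^(0.33−1) = 0.078. Solving, k_gold = (0.33/0.078)^(1/0.67) ≈ 8.6090.
y_gold = 8.6090^0.33 ≈ 2.0349.
c_gold = y_gold − (n+δ)·k_gold = 2.0349 − 0.078·8.6090 ≈ 1.3634.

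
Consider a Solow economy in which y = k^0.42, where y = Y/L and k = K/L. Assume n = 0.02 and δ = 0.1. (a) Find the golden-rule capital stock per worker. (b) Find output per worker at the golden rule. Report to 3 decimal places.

Capital per worker breaks even when investment replaces (n + δ)·k; here n + δ = 0.12.
At the golden rule the marginal product of capital equals n+δ: 0.42·k^(0.42−1) = 0.12. Solving, k_gold = (0.42/0.12)^(1/0.58) ≈ 8.6706.
y_gold = 8.6706^0.42 ≈ 2.4773.

(a) k_gold ≈ 8.671; (b) y_gold ≈ 2.477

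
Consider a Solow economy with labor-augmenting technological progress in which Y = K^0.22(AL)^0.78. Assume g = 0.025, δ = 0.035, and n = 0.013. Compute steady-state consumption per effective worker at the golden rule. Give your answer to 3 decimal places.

The effective depreciation rate is n + g + δ = 0.013 + 0.025 + 0.035 = 0.073.
Golden rule sets MPK = n+g+δ: 0.22·k^(0.22−1) = 0.073, so k_gold = (0.22/0.073)^(1/0.78) ≈ 4.1137.
y_gold = 4.1137^0.22 ≈ 1.3650.
c_gold = y_gold − (n+g+δ)·k_gold = 1.3650 − 0.073·4.1137 ≈ 1.0647.

c_gold ≈ 1.065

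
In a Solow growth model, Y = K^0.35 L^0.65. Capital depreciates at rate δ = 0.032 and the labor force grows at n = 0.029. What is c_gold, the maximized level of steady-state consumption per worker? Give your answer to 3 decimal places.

c_gold ≈ 1.665

Capital per worker breaks even when investment replaces (n + δ)·k; here n + δ = 0.061.
Setting f'(k) = n+δ gives 0.35·k^(0.35−1) = 0.061, hence k_gold = (0.35/0.061)^(1/0.65) ≈ 14.6991.
y_gold = 14.6991^0.35 ≈ 2.5618.
c_gold = y_gold − (n+δ)·k_gold = 2.5618 − 0.061·14.6991 ≈ 1.6652.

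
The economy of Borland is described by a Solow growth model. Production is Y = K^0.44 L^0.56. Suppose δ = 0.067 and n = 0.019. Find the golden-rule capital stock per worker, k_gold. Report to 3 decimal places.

The effective depreciation rate is n + δ = 0.019 + 0.067 = 0.086.
Setting f'(k) = n+δ gives 0.44·k^(0.44−1) = 0.086, hence k_gold = (0.44/0.086)^(1/0.56) ≈ 18.4497.

k_gold ≈ 18.450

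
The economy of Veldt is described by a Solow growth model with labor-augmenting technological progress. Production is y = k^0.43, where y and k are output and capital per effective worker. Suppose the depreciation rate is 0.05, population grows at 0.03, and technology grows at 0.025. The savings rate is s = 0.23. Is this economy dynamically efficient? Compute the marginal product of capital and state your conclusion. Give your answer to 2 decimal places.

dynamically efficient; MPK ≈ 0.20

Capital per effective worker breaks even when investment replaces (n + g + δ)·k; here n + g + δ = 0.105.
Steady-state k*: s·k^0.43 = 0.105·k gives k* = (0.23/0.105)^(1/0.57) ≈ 3.9576.
MPK = 0.43·3.9576^(-0.57) ≈ 0.1963.
MPK > n+g+δ = 0.105, so the economy is dynamically efficient (under-saving).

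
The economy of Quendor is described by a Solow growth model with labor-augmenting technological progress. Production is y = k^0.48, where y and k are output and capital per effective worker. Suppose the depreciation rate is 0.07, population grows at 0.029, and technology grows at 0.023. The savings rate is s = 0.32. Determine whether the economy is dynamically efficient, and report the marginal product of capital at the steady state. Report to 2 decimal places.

The effective depreciation rate is n + g + δ = 0.029 + 0.023 + 0.07 = 0.122.
Steady-state k*: s·k^0.48 = 0.122·k gives k* = (0.32/0.122)^(1/0.52) ≈ 6.3880.
MPK = 0.48·6.3880^(-0.52) ≈ 0.1830.
MPK > n+g+δ = 0.122, so the economy is dynamically efficient (under-saving).

dynamically efficient; MPK ≈ 0.18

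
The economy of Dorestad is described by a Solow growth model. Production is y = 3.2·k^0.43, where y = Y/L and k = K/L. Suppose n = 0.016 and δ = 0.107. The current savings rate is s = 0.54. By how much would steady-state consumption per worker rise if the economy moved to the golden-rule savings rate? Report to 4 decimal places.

Break-even investment rate: n + δ = 0.016 + 0.107 = 0.123.
Current steady state (s = 0.54): k* = (0.54·3.2/0.123)^(1/0.57) ≈ 103.1338, y* = 3.2·103.1338^0.43 ≈ 23.4916, c* = (1−0.54)·23.4916 ≈ 10.8061.
Setting f'(k) = n+δ gives 0.43·3.2·k^(0.43−1) = 0.123, hence k_gold = (0.43·3.2/0.123)^(1/0.57) ≈ 69.1589.
y_gold = 3.2·69.1589^0.43 ≈ 19.7827, c_gold = y_gold − 0.123·k_gold ≈ 11.2761.
Gain: Δc = 11.2761 − 10.8061 ≈ 0.4700.

Δc ≈ 0.4700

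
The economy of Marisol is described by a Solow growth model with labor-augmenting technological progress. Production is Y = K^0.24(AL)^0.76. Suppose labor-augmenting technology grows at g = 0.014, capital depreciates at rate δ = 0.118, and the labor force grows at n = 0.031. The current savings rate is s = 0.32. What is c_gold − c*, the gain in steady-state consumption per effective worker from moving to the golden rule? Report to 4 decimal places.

Capital per effective worker breaks even when investment replaces (n + g + δ)·k; here n + g + δ = 0.163.
Current steady state (s = 0.32): k* = (0.32/0.163)^(1/0.76) ≈ 2.4293, y* = 2.4293^0.24 ≈ 1.2374, c* = (1−0.32)·1.2374 ≈ 0.8414.
Maximizing c = f(k) − (n+g+δ)·k gives f'(k) = n+g+δ, i.e. 0.24·k^(0.24−1) = 0.163, so k_gold = (0.24/0.163)^(1/0.76) ≈ 1.6637.
y_gold = 1.6637^0.24 ≈ 1.1300, c_gold = y_gold − 0.163·k_gold ≈ 0.8588.
Gain: Δc = 0.8588 − 0.8414 ≈ 0.0173.

Δc ≈ 0.0173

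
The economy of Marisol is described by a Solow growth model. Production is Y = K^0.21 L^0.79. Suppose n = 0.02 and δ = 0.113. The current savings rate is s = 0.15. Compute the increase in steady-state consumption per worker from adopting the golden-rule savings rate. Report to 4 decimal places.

Capital per worker breaks even when investment replaces (n + δ)·k; here n + δ = 0.133.
Current steady state (s = 0.15): k* = (0.15/0.133)^(1/0.79) ≈ 1.1645, y* = 1.1645^0.21 ≈ 1.0325, c* = (1−0.15)·1.0325 ≈ 0.8776.
Golden rule sets MPK = n+δ: 0.21·k^(0.21−1) = 0.133, so k_gold = (0.21/0.133)^(1/0.79) ≈ 1.7828.
y_gold = 1.7828^0.21 ≈ 1.1291, c_gold = y_gold − 0.133·k_gold ≈ 0.8920.
Gain: Δc = 0.8920 − 0.8776 ≈ 0.0144.

Δc ≈ 0.0144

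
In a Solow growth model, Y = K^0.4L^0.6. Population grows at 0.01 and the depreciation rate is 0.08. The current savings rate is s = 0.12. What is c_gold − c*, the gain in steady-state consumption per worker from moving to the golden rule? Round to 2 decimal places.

Δc ≈ 0.56

The effective depreciation rate is n + δ = 0.01 + 0.08 = 0.09.
Current steady state (s = 0.12): k* = (0.12/0.09)^(1/0.6) ≈ 1.6152, y* = 1.6152^0.4 ≈ 1.2114, c* = (1−0.12)·1.2114 ≈ 1.0660.
Setting f'(k) = n+δ gives 0.4·k^(0.4−1) = 0.09, hence k_gold = (0.4/0.09)^(1/0.6) ≈ 12.0142.
y_gold = 12.0142^0.4 ≈ 2.7032, c_gold = y_gold − 0.09·k_gold ≈ 1.6219.
Gain: Δc = 1.6219 − 1.0660 ≈ 0.5559.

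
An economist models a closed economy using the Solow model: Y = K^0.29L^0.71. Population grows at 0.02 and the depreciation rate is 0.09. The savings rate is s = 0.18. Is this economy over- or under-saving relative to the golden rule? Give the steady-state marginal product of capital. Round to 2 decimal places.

under-saving; MPK ≈ 0.18

Capital per worker breaks even when investment replaces (n + δ)·k; here n + δ = 0.11.
Steady-state k*: s·k^0.29 = 0.11·k gives k* = (0.18/0.11)^(1/0.71) ≈ 2.0010.
MPK = 0.29·2.0010^(-0.71) ≈ 0.1772.
MPK > n+δ = 0.11, so the economy is dynamically efficient (under-saving).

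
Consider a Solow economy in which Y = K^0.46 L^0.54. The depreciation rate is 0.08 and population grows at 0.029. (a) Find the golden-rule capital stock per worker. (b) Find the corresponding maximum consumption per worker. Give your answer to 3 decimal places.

(a) k_gold ≈ 14.389; (b) c_gold ≈ 1.841

Break-even investment rate: n + δ = 0.029 + 0.08 = 0.109.
Maximizing c = f(k) − (n+δ)·k gives f'(k) = n+δ, i.e. 0.46·k^(0.46−1) = 0.109, so k_gold = (0.46/0.109)^(1/0.54) ≈ 14.3887.
y_gold = 14.3887^0.46 ≈ 3.4095; c_gold = y_gold − 0.109·k_gold ≈ 1.8411.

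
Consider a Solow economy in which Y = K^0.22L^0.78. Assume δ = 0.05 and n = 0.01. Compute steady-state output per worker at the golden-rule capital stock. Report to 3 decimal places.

Break-even investment rate: n + δ = 0.01 + 0.05 = 0.06.
Maximizing c = f(k) − (n+δ)·k gives f'(k) = n+δ, i.e. 0.22·k^(0.22−1) = 0.06, so k_gold = (0.22/0.06)^(1/0.78) ≈ 5.2896.
Output: y_gold = k_gold^0.22 = 5.2896^0.22 ≈ 1.4426.

y_gold ≈ 1.443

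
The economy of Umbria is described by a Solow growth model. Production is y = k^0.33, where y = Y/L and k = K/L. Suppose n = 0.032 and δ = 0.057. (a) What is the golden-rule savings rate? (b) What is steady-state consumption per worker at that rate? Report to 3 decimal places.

Break-even investment rate: n + δ = 0.032 + 0.057 = 0.089.
For Cobb-Douglas, s_gold equals capital's share: s_gold = 0.33.
Setting f'(k) = n+δ gives 0.33·k^(0.33−1) = 0.089, hence k_gold = (0.33/0.089)^(1/0.67) ≈ 7.0703.
y_gold = 7.0703^0.33 ≈ 1.9068; c_gold = (1−0.33)·y_gold ≈ 1.2776.

(a) s_gold = 0.330; (b) c_gold ≈ 1.278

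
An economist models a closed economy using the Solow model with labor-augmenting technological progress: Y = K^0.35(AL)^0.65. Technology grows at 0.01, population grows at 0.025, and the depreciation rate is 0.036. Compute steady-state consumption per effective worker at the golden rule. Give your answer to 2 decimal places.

Capital per effective worker breaks even when investment replaces (n + g + δ)·k; here n + g + δ = 0.071.
Maximizing c = f(k) − (n+g+δ)·k gives f'(k) = n+g+δ, i.e. 0.35·k^(0.35−1) = 0.071, so k_gold = (0.35/0.071)^(1/0.65) ≈ 11.6375.
y_gold = 11.6375^0.35 ≈ 2.3608.
c_gold = y_gold − (n+g+δ)·k_gold = 2.3608 − 0.071·11.6375 ≈ 1.5345.

c_gold ≈ 1.53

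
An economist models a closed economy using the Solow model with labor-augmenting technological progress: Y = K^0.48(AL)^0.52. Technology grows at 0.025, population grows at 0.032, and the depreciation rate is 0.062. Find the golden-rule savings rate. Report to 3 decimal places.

s_gold = 0.480

Capital per effective worker breaks even when investment replaces (n + g + δ)·k; here n + g + δ = 0.119.
At the golden rule MPK = n+g+δ, and in any Cobb-Douglas steady state s = (n+g+δ)·k/y = MPK·k/y = capital's share 0.48.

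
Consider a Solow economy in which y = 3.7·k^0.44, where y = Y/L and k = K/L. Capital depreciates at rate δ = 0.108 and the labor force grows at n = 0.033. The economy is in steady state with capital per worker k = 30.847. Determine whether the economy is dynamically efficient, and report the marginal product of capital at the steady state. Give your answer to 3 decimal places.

dynamically efficient; MPK ≈ 0.239

The effective depreciation rate is n + δ = 0.033 + 0.108 = 0.141.
MPK = 0.44·3.7·k^(0.44−1) = 0.44·3.7·30.847^(-0.56) ≈ 0.2386.
MPK > 0.141, so the economy is dynamically efficient (under-saving).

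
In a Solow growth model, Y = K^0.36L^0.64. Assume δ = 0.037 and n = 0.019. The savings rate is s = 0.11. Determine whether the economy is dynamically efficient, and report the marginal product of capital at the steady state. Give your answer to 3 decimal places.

n + δ = 0.019 + 0.037 = 0.056.
Steady-state k*: s·k^0.36 = 0.056·k gives k* = (0.11/0.056)^(1/0.64) ≈ 2.8717.
MPK = 0.36·2.8717^(-0.64) ≈ 0.1833.
MPK > n+δ = 0.056, so the economy is dynamically efficient (under-saving).

dynamically efficient; MPK ≈ 0.183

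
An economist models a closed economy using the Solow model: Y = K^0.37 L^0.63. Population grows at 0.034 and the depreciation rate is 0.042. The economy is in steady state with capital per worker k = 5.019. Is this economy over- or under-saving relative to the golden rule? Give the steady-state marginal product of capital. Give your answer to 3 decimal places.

under-saving; MPK ≈ 0.134

Break-even investment rate: n + δ = 0.034 + 0.042 = 0.076.
MPK = 0.37·k^(0.37−1) = 0.37·5.019^(-0.63) ≈ 0.1339.
MPK > 0.076, so the economy is dynamically efficient (under-saving).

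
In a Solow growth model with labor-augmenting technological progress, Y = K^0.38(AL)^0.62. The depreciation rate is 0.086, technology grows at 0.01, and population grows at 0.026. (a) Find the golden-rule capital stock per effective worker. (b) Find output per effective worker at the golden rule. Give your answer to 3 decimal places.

Capital per effective worker breaks even when investment replaces (n + g + δ)·k; here n + g + δ = 0.122.
Setting f'(k) = n+g+δ gives 0.38·k^(0.38−1) = 0.122, hence k_gold = (0.38/0.122)^(1/0.62) ≈ 6.2495.
y_gold = 6.2495^0.38 ≈ 2.0064.

(a) k_gold ≈ 6.249; (b) y_gold ≈ 2.006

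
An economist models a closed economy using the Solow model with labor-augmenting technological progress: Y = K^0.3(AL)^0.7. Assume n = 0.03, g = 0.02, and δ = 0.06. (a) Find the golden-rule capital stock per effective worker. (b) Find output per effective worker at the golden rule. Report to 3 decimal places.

The effective depreciation rate is n + g + δ = 0.03 + 0.02 + 0.06 = 0.11.
Setting f'(k) = n+g+δ gives 0.3·k^(0.3−1) = 0.11, hence k_gold = (0.3/0.11)^(1/0.7) ≈ 4.1925.
y_gold = 4.1925^0.3 ≈ 1.5372.

(a) k_gold ≈ 4.192; (b) y_gold ≈ 1.537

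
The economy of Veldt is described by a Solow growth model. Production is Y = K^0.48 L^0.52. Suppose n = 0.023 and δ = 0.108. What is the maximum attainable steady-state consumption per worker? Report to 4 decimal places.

The effective depreciation rate is n + δ = 0.023 + 0.108 = 0.131.
Setting f'(k) = n+δ gives 0.48·k^(0.48−1) = 0.131, hence k_gold = (0.48/0.131)^(1/0.52) ≈ 12.1495.
y_gold = 12.1495^0.48 ≈ 3.3158.
c_gold = y_gold − (n+δ)·k_gold = 3.3158 − 0.131·12.1495 ≈ 1.7242.

c_gold ≈ 1.7242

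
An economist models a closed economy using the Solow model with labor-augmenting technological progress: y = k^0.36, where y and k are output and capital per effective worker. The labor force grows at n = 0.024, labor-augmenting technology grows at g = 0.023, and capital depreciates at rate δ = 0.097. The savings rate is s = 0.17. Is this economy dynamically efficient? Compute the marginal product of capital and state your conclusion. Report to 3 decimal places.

Capital per effective worker breaks even when investment replaces (n + g + δ)·k; here n + g + δ = 0.144.
Steady-state k*: s·k^0.36 = 0.144·k gives k* = (0.17/0.144)^(1/0.64) ≈ 1.2961.
MPK = 0.36·1.2961^(-0.64) ≈ 0.3049.
MPK > n+g+δ = 0.144, so the economy is dynamically efficient (under-saving).

dynamically efficient; MPK ≈ 0.305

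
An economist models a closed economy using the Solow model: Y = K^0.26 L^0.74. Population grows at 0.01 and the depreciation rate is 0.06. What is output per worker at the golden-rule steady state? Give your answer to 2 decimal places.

y_gold ≈ 1.59

n + δ = 0.01 + 0.06 = 0.07.
Setting f'(k) = n+δ gives 0.26·k^(0.26−1) = 0.07, hence k_gold = (0.26/0.07)^(1/0.74) ≈ 5.8898.
Output: y_gold = k_gold^0.26 = 5.8898^0.26 ≈ 1.5857.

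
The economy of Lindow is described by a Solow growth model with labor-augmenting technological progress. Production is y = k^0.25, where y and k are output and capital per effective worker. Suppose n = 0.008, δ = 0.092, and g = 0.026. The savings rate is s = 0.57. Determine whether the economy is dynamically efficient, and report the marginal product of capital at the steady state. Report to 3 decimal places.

dynamically inefficient; MPK ≈ 0.055

n + g + δ = 0.008 + 0.026 + 0.092 = 0.126.
Steady-state k*: s·k^0.25 = 0.126·k gives k* = (0.57/0.126)^(1/0.75) ≈ 7.4818.
MPK = 0.25·7.4818^(-0.75) ≈ 0.0553.
MPK < n+g+δ = 0.126, so the economy is dynamically inefficient (over-saving).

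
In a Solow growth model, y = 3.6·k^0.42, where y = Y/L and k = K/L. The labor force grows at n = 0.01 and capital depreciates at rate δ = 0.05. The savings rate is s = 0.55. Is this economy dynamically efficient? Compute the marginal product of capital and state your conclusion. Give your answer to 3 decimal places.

The effective depreciation rate is n + δ = 0.01 + 0.05 = 0.06.
Steady-state k*: s·A·k^0.42 = 0.06·k gives k* = (0.55·3.6/0.06)^(1/0.58) ≈ 415.0759.
MPK = 0.42·3.6·415.0759^(-0.58) ≈ 0.0458.
MPK < n+δ = 0.06, so the economy is dynamically inefficient (over-saving).

dynamically inefficient; MPK ≈ 0.046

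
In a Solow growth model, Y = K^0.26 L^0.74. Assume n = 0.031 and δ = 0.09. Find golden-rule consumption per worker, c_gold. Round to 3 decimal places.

c_gold ≈ 0.968

Capital per worker breaks even when investment replaces (n + δ)·k; here n + δ = 0.121.
Golden rule sets MPK = n+δ: 0.26·k^(0.26−1) = 0.121, so k_gold = (0.26/0.121)^(1/0.74) ≈ 2.8113.
y_gold = 2.8113^0.26 ≈ 1.3083.
c_gold = y_gold − (n+δ)·k_gold = 1.3083 − 0.121·2.8113 ≈ 0.9682.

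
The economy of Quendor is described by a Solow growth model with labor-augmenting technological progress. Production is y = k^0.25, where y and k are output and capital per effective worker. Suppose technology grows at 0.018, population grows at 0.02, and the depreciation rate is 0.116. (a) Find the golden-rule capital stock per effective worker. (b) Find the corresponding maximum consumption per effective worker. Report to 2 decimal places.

(a) k_gold ≈ 1.91; (b) c_gold ≈ 0.88

The effective depreciation rate is n + g + δ = 0.02 + 0.018 + 0.116 = 0.154.
Golden rule sets MPK = n+g+δ: 0.25·k^(0.25−1) = 0.154, so k_gold = (0.25/0.154)^(1/0.75) ≈ 1.9079.
y_gold = 1.9079^0.25 ≈ 1.1753; c_gold = y_gold − 0.154·k_gold ≈ 0.8815.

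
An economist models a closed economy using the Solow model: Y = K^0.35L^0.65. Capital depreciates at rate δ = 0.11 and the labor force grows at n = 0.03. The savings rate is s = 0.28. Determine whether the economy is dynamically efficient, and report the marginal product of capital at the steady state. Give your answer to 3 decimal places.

Break-even investment rate: n + δ = 0.03 + 0.11 = 0.14.
Steady-state k*: s·k^0.35 = 0.14·k gives k* = (0.28/0.14)^(1/0.65) ≈ 2.9048.
MPK = 0.35·2.9048^(-0.65) ≈ 0.1750.
MPK > n+δ = 0.14, so the economy is dynamically efficient (under-saving).

dynamically efficient; MPK ≈ 0.175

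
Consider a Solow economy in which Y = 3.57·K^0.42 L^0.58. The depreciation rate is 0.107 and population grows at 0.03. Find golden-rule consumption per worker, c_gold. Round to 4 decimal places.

c_gold ≈ 11.7117

Break-even investment rate: n + δ = 0.03 + 0.107 = 0.137.
At the golden rule the marginal product of capital equals n+δ: 0.42·3.57·k^(0.42−1) = 0.137. Solving, k_gold = (0.42·3.57/0.137)^(1/0.58) ≈ 61.9040.
y_gold = 3.57·61.9040^0.42 ≈ 20.1925.
c_gold = y_gold − (n+δ)·k_gold = 20.1925 − 0.137·61.9040 ≈ 11.7117.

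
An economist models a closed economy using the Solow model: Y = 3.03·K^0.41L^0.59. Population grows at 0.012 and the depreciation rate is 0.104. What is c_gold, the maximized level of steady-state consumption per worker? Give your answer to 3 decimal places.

Break-even investment rate: n + δ = 0.012 + 0.104 = 0.116.
Maximizing c = f(k) − (n+δ)·k gives f'(k) = n+δ, i.e. 0.41·3.03·k^(0.41−1) = 0.116, so k_gold = (0.41·3.03/0.116)^(1/0.59) ≈ 55.6378.
y_gold = 3.03·55.6378^0.41 ≈ 15.7414.
c_gold = y_gold − (n+δ)·k_gold = 15.7414 − 0.116·55.6378 ≈ 9.2874.

c_gold ≈ 9.287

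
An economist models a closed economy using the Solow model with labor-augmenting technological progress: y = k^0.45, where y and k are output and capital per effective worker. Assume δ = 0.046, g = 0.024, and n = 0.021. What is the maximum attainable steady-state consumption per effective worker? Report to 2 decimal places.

Break-even investment rate: n + g + δ = 0.021 + 0.024 + 0.046 = 0.091.
At the golden rule the marginal product of capital equals n+g+δ: 0.45·k^(0.45−1) = 0.091. Solving, k_gold = (0.45/0.091)^(1/0.55) ≈ 18.2864.
y_gold = 18.2864^0.45 ≈ 3.6979.
c_gold = y_gold − (n+g+δ)·k_gold = 3.6979 − 0.091·18.2864 ≈ 2.0339.

c_gold ≈ 2.03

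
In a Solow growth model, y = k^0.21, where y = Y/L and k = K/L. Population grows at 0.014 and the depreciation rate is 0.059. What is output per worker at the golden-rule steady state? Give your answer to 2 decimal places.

y_gold ≈ 1.32

n + δ = 0.014 + 0.059 = 0.073.
Setting f'(k) = n+δ gives 0.21·k^(0.21−1) = 0.073, hence k_gold = (0.21/0.073)^(1/0.79) ≈ 3.8096.
Output: y_gold = k_gold^0.21 = 3.8096^0.21 ≈ 1.3243.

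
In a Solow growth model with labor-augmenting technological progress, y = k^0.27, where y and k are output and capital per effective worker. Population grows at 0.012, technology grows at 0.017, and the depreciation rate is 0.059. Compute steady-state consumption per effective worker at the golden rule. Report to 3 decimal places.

Capital per effective worker breaks even when investment replaces (n + g + δ)·k; here n + g + δ = 0.088.
Golden rule sets MPK = n+g+δ: 0.27·k^(0.27−1) = 0.088, so k_gold = (0.27/0.088)^(1/0.73) ≈ 4.6447.
y_gold = 4.6447^0.27 ≈ 1.5138.
c_gold = y_gold − (n+g+δ)·k_gold = 1.5138 − 0.088·4.6447 ≈ 1.1051.

c_gold ≈ 1.105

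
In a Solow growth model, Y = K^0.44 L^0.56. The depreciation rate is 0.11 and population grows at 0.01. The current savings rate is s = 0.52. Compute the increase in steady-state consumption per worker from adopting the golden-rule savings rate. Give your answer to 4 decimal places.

Δc ≈ 0.0352

Break-even investment rate: n + δ = 0.01 + 0.11 = 0.12.
Current steady state (s = 0.52): k* = (0.52/0.12)^(1/0.56) ≈ 13.7146, y* = 13.7146^0.44 ≈ 3.1649, c* = (1−0.52)·3.1649 ≈ 1.5192.
Setting f'(k) = n+δ gives 0.44·k^(0.44−1) = 0.12, hence k_gold = (0.44/0.12)^(1/0.56) ≈ 10.1772.
y_gold = 10.1772^0.44 ≈ 2.7756, c_gold = y_gold − 0.12·k_gold ≈ 1.5543.
Gain: Δc = 1.5543 − 1.5192 ≈ 0.0352.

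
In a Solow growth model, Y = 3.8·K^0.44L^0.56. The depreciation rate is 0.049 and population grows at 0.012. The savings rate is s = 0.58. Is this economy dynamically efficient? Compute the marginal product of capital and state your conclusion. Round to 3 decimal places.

Capital per worker breaks even when investment replaces (n + δ)·k; here n + δ = 0.061.
Steady-state k*: s·A·k^0.44 = 0.061·k gives k* = (0.58·3.8/0.061)^(1/0.56) ≈ 605.2457.
MPK = 0.44·3.8·605.2457^(-0.56) ≈ 0.0463.
MPK < n+δ = 0.061, so the economy is dynamically inefficient (over-saving).

dynamically inefficient; MPK ≈ 0.046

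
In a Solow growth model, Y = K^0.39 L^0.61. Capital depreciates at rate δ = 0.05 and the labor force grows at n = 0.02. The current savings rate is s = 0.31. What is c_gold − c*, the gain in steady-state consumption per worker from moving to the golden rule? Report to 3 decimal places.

Δc ≈ 0.043

Break-even investment rate: n + δ = 0.02 + 0.05 = 0.07.
Current steady state (s = 0.31): k* = (0.31/0.07)^(1/0.61) ≈ 11.4670, y* = 11.4670^0.39 ≈ 2.5893, c* = (1−0.31)·2.5893 ≈ 1.7866.
Golden rule sets MPK = n+δ: 0.39·k^(0.39−1) = 0.07, so k_gold = (0.39/0.07)^(1/0.61) ≈ 16.7069.
y_gold = 16.7069^0.39 ≈ 2.9987, c_gold = y_gold − 0.07·k_gold ≈ 1.8292.
Gain: Δc = 1.8292 − 1.7866 ≈ 0.0426.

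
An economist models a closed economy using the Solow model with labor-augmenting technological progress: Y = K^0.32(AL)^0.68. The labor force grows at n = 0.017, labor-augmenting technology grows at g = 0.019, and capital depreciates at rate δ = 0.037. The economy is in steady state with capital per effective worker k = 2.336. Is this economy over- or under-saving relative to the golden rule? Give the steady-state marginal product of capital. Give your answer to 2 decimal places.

under-saving; MPK ≈ 0.18

Break-even investment rate: n + g + δ = 0.017 + 0.019 + 0.037 = 0.073.
MPK = 0.32·k^(0.32−1) = 0.32·2.336^(-0.68) ≈ 0.1797.
MPK > 0.073, so the economy is dynamically efficient (under-saving).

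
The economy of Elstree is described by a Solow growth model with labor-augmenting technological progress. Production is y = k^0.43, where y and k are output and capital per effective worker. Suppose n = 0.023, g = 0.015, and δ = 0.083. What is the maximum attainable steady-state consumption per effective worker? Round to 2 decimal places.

The effective depreciation rate is n + g + δ = 0.023 + 0.015 + 0.083 = 0.121.
At the golden rule the marginal product of capital equals n+g+δ: 0.43·k^(0.43−1) = 0.121. Solving, k_gold = (0.43/0.121)^(1/0.57) ≈ 9.2493.
y_gold = 9.2493^0.43 ≈ 2.6027.
c_gold = y_gold − (n+g+δ)·k_gold = 2.6027 − 0.121·9.2493 ≈ 1.4836.

c_gold ≈ 1.48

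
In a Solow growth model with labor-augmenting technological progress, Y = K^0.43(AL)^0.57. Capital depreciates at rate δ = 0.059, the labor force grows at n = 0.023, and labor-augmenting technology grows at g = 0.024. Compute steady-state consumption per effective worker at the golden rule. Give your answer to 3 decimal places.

c_gold ≈ 1.639

n + g + δ = 0.023 + 0.024 + 0.059 = 0.106.
At the golden rule the marginal product of capital equals n+g+δ: 0.43·k^(0.43−1) = 0.106. Solving, k_gold = (0.43/0.106)^(1/0.57) ≈ 11.6668.
y_gold = 11.6668^0.43 ≈ 2.8760.
c_gold = y_gold − (n+g+δ)·k_gold = 2.8760 − 0.106·11.6668 ≈ 1.6393.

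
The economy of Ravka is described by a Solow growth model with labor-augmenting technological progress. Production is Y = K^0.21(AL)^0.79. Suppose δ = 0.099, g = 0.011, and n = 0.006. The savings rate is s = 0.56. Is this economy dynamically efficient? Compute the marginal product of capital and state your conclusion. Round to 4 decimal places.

dynamically inefficient; MPK ≈ 0.0435

Capital per effective worker breaks even when investment replaces (n + g + δ)·k; here n + g + δ = 0.116.
Steady-state k*: s·k^0.21 = 0.116·k gives k* = (0.56/0.116)^(1/0.79) ≈ 7.3364.
MPK = 0.21·7.3364^(-0.79) ≈ 0.0435.
MPK < n+g+δ = 0.116, so the economy is dynamically inefficient (over-saving).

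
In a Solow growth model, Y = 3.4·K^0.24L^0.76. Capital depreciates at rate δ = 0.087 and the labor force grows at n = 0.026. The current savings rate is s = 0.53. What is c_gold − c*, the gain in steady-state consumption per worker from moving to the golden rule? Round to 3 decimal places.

The effective depreciation rate is n + δ = 0.026 + 0.087 = 0.113.
Current steady state (s = 0.53): k* = (0.53·3.4/0.113)^(1/0.76) ≈ 38.2357, y* = 3.4·38.2357^0.24 ≈ 8.1521, c* = (1−0.53)·8.1521 ≈ 3.8315.
Golden rule sets MPK = n+δ: 0.24·3.4·k^(0.24−1) = 0.113, so k_gold = (0.24·3.4/0.113)^(1/0.76) ≈ 13.4819.
y_gold = 3.4·13.4819^0.24 ≈ 6.3477, c_gold = y_gold − 0.113·k_gold ≈ 4.8243.
Gain: Δc = 4.8243 − 3.8315 ≈ 0.9928.

Δc ≈ 0.993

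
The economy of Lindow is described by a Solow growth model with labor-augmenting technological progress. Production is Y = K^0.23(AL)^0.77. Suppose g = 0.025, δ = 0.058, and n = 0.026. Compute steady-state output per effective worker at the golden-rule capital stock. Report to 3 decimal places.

y_gold ≈ 1.250

Break-even investment rate: n + g + δ = 0.026 + 0.025 + 0.058 = 0.109.
Golden rule sets MPK = n+g+δ: 0.23·k^(0.23−1) = 0.109, so k_gold = (0.23/0.109)^(1/0.77) ≈ 2.6374.
Output: y_gold = k_gold^0.23 = 2.6374^0.23 ≈ 1.2499.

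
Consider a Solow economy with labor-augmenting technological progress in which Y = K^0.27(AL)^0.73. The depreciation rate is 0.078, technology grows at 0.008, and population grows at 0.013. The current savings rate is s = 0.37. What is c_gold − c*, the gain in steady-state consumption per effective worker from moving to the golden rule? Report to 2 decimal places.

Δc ≈ 0.03

The effective depreciation rate is n + g + δ = 0.013 + 0.008 + 0.078 = 0.099.
Current steady state (s = 0.37): k* = (0.37/0.099)^(1/0.73) ≈ 6.0861, y* = 6.0861^0.27 ≈ 1.6284, c* = (1−0.37)·1.6284 ≈ 1.0259.
Golden rule sets MPK = n+g+δ: 0.27·k^(0.27−1) = 0.099, so k_gold = (0.27/0.099)^(1/0.73) ≈ 3.9527.
y_gold = 3.9527^0.27 ≈ 1.4493, c_gold = y_gold − 0.099·k_gold ≈ 1.0580.
Gain: Δc = 1.0580 − 1.0259 ≈ 0.0321.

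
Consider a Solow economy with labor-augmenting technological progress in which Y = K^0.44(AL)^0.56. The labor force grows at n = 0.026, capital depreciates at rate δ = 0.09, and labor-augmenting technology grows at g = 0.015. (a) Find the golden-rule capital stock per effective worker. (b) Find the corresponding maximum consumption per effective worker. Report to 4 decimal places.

(a) k_gold ≈ 8.7018; (b) c_gold ≈ 1.4508

The effective depreciation rate is n + g + δ = 0.026 + 0.015 + 0.09 = 0.131.
Golden rule sets MPK = n+g+δ: 0.44·k^(0.44−1) = 0.131, so k_gold = (0.44/0.131)^(1/0.56) ≈ 8.7018.
y_gold = 8.7018^0.44 ≈ 2.5908; c_gold = y_gold − 0.131·k_gold ≈ 1.4508.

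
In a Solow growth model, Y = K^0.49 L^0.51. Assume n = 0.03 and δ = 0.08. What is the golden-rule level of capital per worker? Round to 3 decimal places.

Capital per worker breaks even when investment replaces (n + δ)·k; here n + δ = 0.11.
At the golden rule the marginal product of capital equals n+δ: 0.49·k^(0.49−1) = 0.11. Solving, k_gold = (0.49/0.11)^(1/0.51) ≈ 18.7139.

k_gold ≈ 18.714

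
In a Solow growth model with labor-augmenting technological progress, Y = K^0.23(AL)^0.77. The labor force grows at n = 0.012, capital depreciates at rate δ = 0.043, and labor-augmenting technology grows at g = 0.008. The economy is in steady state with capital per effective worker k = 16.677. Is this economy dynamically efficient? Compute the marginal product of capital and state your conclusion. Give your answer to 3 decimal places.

n + g + δ = 0.012 + 0.008 + 0.043 = 0.063.
MPK = 0.23·k^(0.23−1) = 0.23·16.677^(-0.77) ≈ 0.0263.
MPK < 0.063, so the economy is dynamically inefficient (over-saving).

dynamically inefficient; MPK ≈ 0.026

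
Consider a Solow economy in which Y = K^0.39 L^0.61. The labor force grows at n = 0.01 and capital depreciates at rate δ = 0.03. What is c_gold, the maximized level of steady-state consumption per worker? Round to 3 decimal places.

c_gold ≈ 2.616

Capital per worker breaks even when investment replaces (n + δ)·k; here n + δ = 0.04.
Maximizing c = f(k) − (n+δ)·k gives f'(k) = n+δ, i.e. 0.39·k^(0.39−1) = 0.04, so k_gold = (0.39/0.04)^(1/0.61) ≈ 41.8137.
y_gold = 41.8137^0.39 ≈ 4.2886.
c_gold = y_gold − (n+δ)·k_gold = 4.2886 − 0.04·41.8137 ≈ 2.6160.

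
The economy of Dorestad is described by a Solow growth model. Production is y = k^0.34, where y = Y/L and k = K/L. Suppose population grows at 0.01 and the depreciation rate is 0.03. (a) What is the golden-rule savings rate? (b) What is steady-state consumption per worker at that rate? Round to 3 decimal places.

(a) s_gold = 0.340; (b) c_gold ≈ 1.988

Capital per worker breaks even when investment replaces (n + δ)·k; here n + δ = 0.04.
For Cobb-Douglas, s_gold equals capital's share: s_gold = 0.34.
Setting f'(k) = n+δ gives 0.34·k^(0.34−1) = 0.04, hence k_gold = (0.34/0.04)^(1/0.66) ≈ 25.5983.
y_gold = 25.5983^0.34 ≈ 3.0116; c_gold = (1−0.34)·y_gold ≈ 1.9876.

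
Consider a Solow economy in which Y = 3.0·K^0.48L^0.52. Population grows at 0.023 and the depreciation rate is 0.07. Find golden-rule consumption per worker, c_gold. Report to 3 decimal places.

c_gold ≈ 19.565

Capital per worker breaks even when investment replaces (n + δ)·k; here n + δ = 0.093.
Setting f'(k) = n+δ gives 0.48·3.0·k^(0.48−1) = 0.093, hence k_gold = (0.48·3.0/0.093)^(1/0.52) ≈ 194.1914.
y_gold = 3.0·194.1914^0.48 ≈ 37.6246.
c_gold = y_gold − (n+δ)·k_gold = 37.6246 − 0.093·194.1914 ≈ 19.5648.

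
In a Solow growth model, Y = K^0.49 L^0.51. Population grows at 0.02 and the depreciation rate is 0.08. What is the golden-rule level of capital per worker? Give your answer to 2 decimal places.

Break-even investment rate: n + δ = 0.02 + 0.08 = 0.1.
At the golden rule the marginal product of capital equals n+δ: 0.49·k^(0.49−1) = 0.1. Solving, k_gold = (0.49/0.1)^(1/0.51) ≈ 22.5593.

k_gold ≈ 22.56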